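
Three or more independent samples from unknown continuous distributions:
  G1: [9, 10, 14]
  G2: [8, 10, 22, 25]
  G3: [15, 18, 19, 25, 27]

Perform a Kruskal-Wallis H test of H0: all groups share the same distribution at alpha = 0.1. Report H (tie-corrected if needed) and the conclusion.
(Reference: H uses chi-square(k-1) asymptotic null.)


Step 1: Combine all N = 12 observations and assign midranks.
sorted (value, group, rank): (8,G2,1), (9,G1,2), (10,G1,3.5), (10,G2,3.5), (14,G1,5), (15,G3,6), (18,G3,7), (19,G3,8), (22,G2,9), (25,G2,10.5), (25,G3,10.5), (27,G3,12)
Step 2: Sum ranks within each group.
R_1 = 10.5 (n_1 = 3)
R_2 = 24 (n_2 = 4)
R_3 = 43.5 (n_3 = 5)
Step 3: H = 12/(N(N+1)) * sum(R_i^2/n_i) - 3(N+1)
     = 12/(12*13) * (10.5^2/3 + 24^2/4 + 43.5^2/5) - 3*13
     = 0.076923 * 559.2 - 39
     = 4.015385.
Step 4: Ties present; correction factor C = 1 - 12/(12^3 - 12) = 0.993007. Corrected H = 4.015385 / 0.993007 = 4.043662.
Step 5: Under H0, H ~ chi^2(2); p-value = 0.132413.
Step 6: alpha = 0.1. fail to reject H0.

H = 4.0437, df = 2, p = 0.132413, fail to reject H0.


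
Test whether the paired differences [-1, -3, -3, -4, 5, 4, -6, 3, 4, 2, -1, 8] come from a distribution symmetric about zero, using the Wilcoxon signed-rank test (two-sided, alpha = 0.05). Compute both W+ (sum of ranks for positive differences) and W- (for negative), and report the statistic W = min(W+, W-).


Step 1: Drop any zero differences (none here) and take |d_i|.
|d| = [1, 3, 3, 4, 5, 4, 6, 3, 4, 2, 1, 8]
Step 2: Midrank |d_i| (ties get averaged ranks).
ranks: |1|->1.5, |3|->5, |3|->5, |4|->8, |5|->10, |4|->8, |6|->11, |3|->5, |4|->8, |2|->3, |1|->1.5, |8|->12
Step 3: Attach original signs; sum ranks with positive sign and with negative sign.
W+ = 10 + 8 + 5 + 8 + 3 + 12 = 46
W- = 1.5 + 5 + 5 + 8 + 11 + 1.5 = 32
(Check: W+ + W- = 78 should equal n(n+1)/2 = 78.)
Step 4: Test statistic W = min(W+, W-) = 32.
Step 5: Ties in |d|, so use the tie-corrected normal approximation.
        E[W] = n(n+1)/4 = 12*13/4 = 39.
        Tie groups: |d|=1 (t=2), |d|=3 (t=3), |d|=4 (t=3); sum(t^3 - t) = 54.
        Var[W] = n(n+1)(2n+1)/24 - sum(t^3-t)/48 = 3900/24 - 54/48 = 161.375.
        z = (W - E[W]) / sqrt(Var[W]) = (32 - 39) / 12.7033 = -0.5510.
        Two-sided p = 2*Phi(z) = 0.581609.
Step 6: alpha = 0.05. fail to reject H0.

W+ = 46, W- = 32, W = min = 32, p = 0.581609, fail to reject H0.


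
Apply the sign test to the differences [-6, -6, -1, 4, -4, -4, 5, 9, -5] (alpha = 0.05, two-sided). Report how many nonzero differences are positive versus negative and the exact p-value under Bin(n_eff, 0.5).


Step 1: Discard zero differences. Original n = 9; n_eff = number of nonzero differences = 9.
Nonzero differences (with sign): -6, -6, -1, +4, -4, -4, +5, +9, -5
Step 2: Count signs: positive = 3, negative = 6.
Step 3: Under H0: P(positive) = 0.5, so the number of positives S ~ Bin(9, 0.5).
Step 4: Two-sided exact p-value = sum of Bin(9,0.5) probabilities at or below the observed probability = 0.507812.
Step 5: alpha = 0.05. fail to reject H0.

n_eff = 9, pos = 3, neg = 6, p = 0.507812, fail to reject H0.


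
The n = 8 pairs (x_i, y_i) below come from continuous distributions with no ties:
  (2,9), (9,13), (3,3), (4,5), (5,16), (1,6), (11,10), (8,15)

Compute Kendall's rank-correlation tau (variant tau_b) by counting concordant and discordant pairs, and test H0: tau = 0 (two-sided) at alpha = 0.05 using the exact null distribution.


Step 1: Enumerate the 28 unordered pairs (i,j) with i<j and classify each by sign(x_j-x_i) * sign(y_j-y_i).
  (1,2):dx=+7,dy=+4->C; (1,3):dx=+1,dy=-6->D; (1,4):dx=+2,dy=-4->D; (1,5):dx=+3,dy=+7->C
  (1,6):dx=-1,dy=-3->C; (1,7):dx=+9,dy=+1->C; (1,8):dx=+6,dy=+6->C; (2,3):dx=-6,dy=-10->C
  (2,4):dx=-5,dy=-8->C; (2,5):dx=-4,dy=+3->D; (2,6):dx=-8,dy=-7->C; (2,7):dx=+2,dy=-3->D
  (2,8):dx=-1,dy=+2->D; (3,4):dx=+1,dy=+2->C; (3,5):dx=+2,dy=+13->C; (3,6):dx=-2,dy=+3->D
  (3,7):dx=+8,dy=+7->C; (3,8):dx=+5,dy=+12->C; (4,5):dx=+1,dy=+11->C; (4,6):dx=-3,dy=+1->D
  (4,7):dx=+7,dy=+5->C; (4,8):dx=+4,dy=+10->C; (5,6):dx=-4,dy=-10->C; (5,7):dx=+6,dy=-6->D
  (5,8):dx=+3,dy=-1->D; (6,7):dx=+10,dy=+4->C; (6,8):dx=+7,dy=+9->C; (7,8):dx=-3,dy=+5->D
Step 2: C = 18, D = 10, total pairs = 28.
Step 3: tau = (C - D)/(n(n-1)/2) = (18 - 10)/28 = 0.285714.
Step 4: Exact two-sided p-value (enumerate n! = 40320 permutations of y under H0): p = 0.398760.
Step 5: alpha = 0.05. fail to reject H0.

tau_b = 0.2857 (C=18, D=10), p = 0.398760, fail to reject H0.


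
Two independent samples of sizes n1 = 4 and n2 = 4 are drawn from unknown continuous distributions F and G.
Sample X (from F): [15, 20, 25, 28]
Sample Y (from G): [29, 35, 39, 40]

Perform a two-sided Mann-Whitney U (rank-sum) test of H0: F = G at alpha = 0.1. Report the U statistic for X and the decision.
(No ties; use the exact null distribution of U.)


Step 1: Combine and sort all 8 observations; assign midranks.
sorted (value, group): (15,X), (20,X), (25,X), (28,X), (29,Y), (35,Y), (39,Y), (40,Y)
ranks: 15->1, 20->2, 25->3, 28->4, 29->5, 35->6, 39->7, 40->8
Step 2: Rank sum for X: R1 = 1 + 2 + 3 + 4 = 10.
Step 3: U_X = R1 - n1(n1+1)/2 = 10 - 4*5/2 = 10 - 10 = 0.
       U_Y = n1*n2 - U_X = 16 - 0 = 16.
Step 4: No ties, so the exact null distribution of U (based on enumerating the C(8,4) = 70 equally likely rank assignments) gives the two-sided p-value.
Step 5: p-value = 0.028571; compare to alpha = 0.1. reject H0.

U_X = 0, p = 0.028571, reject H0 at alpha = 0.1.


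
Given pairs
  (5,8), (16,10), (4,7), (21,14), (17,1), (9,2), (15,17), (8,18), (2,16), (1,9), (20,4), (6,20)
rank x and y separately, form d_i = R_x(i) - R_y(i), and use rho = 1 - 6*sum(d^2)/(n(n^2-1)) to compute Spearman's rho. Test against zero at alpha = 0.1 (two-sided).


Step 1: Rank x and y separately (midranks; no ties here).
rank(x): 5->4, 16->9, 4->3, 21->12, 17->10, 9->7, 15->8, 8->6, 2->2, 1->1, 20->11, 6->5
rank(y): 8->5, 10->7, 7->4, 14->8, 1->1, 2->2, 17->10, 18->11, 16->9, 9->6, 4->3, 20->12
Step 2: d_i = R_x(i) - R_y(i); compute d_i^2.
  (4-5)^2=1, (9-7)^2=4, (3-4)^2=1, (12-8)^2=16, (10-1)^2=81, (7-2)^2=25, (8-10)^2=4, (6-11)^2=25, (2-9)^2=49, (1-6)^2=25, (11-3)^2=64, (5-12)^2=49
sum(d^2) = 344.
Step 3: rho = 1 - 6*344 / (12*(12^2 - 1)) = 1 - 2064/1716 = -0.202797.
Step 4: Under H0, t = rho * sqrt((n-2)/(1-rho^2)) = -0.6549 ~ t(10).
Step 5: Two-sided p-value from the t-distribution with 10 df = 0.527302.
Step 6: alpha = 0.1. fail to reject H0.

rho = -0.2028, p = 0.527302, fail to reject H0 at alpha = 0.1.


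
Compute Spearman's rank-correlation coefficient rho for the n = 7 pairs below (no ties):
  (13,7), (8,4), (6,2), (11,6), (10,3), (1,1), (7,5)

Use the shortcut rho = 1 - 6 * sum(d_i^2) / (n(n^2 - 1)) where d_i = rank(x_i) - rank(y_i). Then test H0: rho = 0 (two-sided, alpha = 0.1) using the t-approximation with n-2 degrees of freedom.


Step 1: Rank x and y separately (midranks; no ties here).
rank(x): 13->7, 8->4, 6->2, 11->6, 10->5, 1->1, 7->3
rank(y): 7->7, 4->4, 2->2, 6->6, 3->3, 1->1, 5->5
Step 2: d_i = R_x(i) - R_y(i); compute d_i^2.
  (7-7)^2=0, (4-4)^2=0, (2-2)^2=0, (6-6)^2=0, (5-3)^2=4, (1-1)^2=0, (3-5)^2=4
sum(d^2) = 8.
Step 3: rho = 1 - 6*8 / (7*(7^2 - 1)) = 1 - 48/336 = 0.857143.
Step 4: Under H0, t = rho * sqrt((n-2)/(1-rho^2)) = 3.7210 ~ t(5).
Step 5: Two-sided p-value from the t-distribution with 5 df = 0.013697.
Step 6: alpha = 0.1. reject H0.

rho = 0.8571, p = 0.013697, reject H0 at alpha = 0.1.


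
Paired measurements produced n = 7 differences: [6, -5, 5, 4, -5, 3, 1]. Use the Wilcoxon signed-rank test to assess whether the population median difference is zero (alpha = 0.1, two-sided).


Step 1: Drop any zero differences (none here) and take |d_i|.
|d| = [6, 5, 5, 4, 5, 3, 1]
Step 2: Midrank |d_i| (ties get averaged ranks).
ranks: |6|->7, |5|->5, |5|->5, |4|->3, |5|->5, |3|->2, |1|->1
Step 3: Attach original signs; sum ranks with positive sign and with negative sign.
W+ = 7 + 5 + 3 + 2 + 1 = 18
W- = 5 + 5 = 10
(Check: W+ + W- = 28 should equal n(n+1)/2 = 28.)
Step 4: Test statistic W = min(W+, W-) = 10.
Step 5: Ties in |d|, so use the tie-corrected normal approximation.
        E[W] = n(n+1)/4 = 7*8/4 = 14.
        Tie groups: |d|=5 (t=3); sum(t^3 - t) = 24.
        Var[W] = n(n+1)(2n+1)/24 - sum(t^3-t)/48 = 840/24 - 24/48 = 34.5.
        z = (W - E[W]) / sqrt(Var[W]) = (10 - 14) / 5.8737 = -0.6810.
        Two-sided p = 2*Phi(z) = 0.495868.
Step 6: alpha = 0.1. fail to reject H0.

W+ = 18, W- = 10, W = min = 10, p = 0.495868, fail to reject H0.


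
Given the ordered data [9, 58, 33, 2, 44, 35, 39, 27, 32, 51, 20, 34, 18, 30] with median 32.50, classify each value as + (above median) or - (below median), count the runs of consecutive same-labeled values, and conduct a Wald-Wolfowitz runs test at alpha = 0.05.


Step 1: Compute median = 32.50; label A = above, B = below.
Labels in order: BAABAAABBABABB  (n_A = 7, n_B = 7)
Step 2: Count runs R = 9.
Step 3: Under H0 (random ordering), E[R] = 2*n_A*n_B/(n_A+n_B) + 1 = 2*7*7/14 + 1 = 8.0000.
        Var[R] = 2*n_A*n_B*(2*n_A*n_B - n_A - n_B) / ((n_A+n_B)^2 * (n_A+n_B-1)) = 8232/2548 = 3.2308.
        SD[R] = 1.7974.
Step 4: Continuity-corrected z = (R - 0.5 - E[R]) / SD[R] = (9 - 0.5 - 8.0000) / 1.7974 = 0.2782.
Step 5: Two-sided p-value via normal approximation = 2*(1 - Phi(|z|)) = 0.780879.
Step 6: alpha = 0.05. fail to reject H0.

R = 9, z = 0.2782, p = 0.780879, fail to reject H0.


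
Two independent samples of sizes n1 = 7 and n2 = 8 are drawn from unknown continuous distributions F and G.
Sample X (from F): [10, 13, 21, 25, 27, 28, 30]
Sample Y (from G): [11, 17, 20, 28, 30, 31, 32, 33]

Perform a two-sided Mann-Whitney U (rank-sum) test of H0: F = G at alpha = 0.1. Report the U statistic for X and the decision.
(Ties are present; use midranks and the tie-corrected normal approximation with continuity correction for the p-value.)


Step 1: Combine and sort all 15 observations; assign midranks.
sorted (value, group): (10,X), (11,Y), (13,X), (17,Y), (20,Y), (21,X), (25,X), (27,X), (28,X), (28,Y), (30,X), (30,Y), (31,Y), (32,Y), (33,Y)
ranks: 10->1, 11->2, 13->3, 17->4, 20->5, 21->6, 25->7, 27->8, 28->9.5, 28->9.5, 30->11.5, 30->11.5, 31->13, 32->14, 33->15
Step 2: Rank sum for X: R1 = 1 + 3 + 6 + 7 + 8 + 9.5 + 11.5 = 46.
Step 3: U_X = R1 - n1(n1+1)/2 = 46 - 7*8/2 = 46 - 28 = 18.
       U_Y = n1*n2 - U_X = 56 - 18 = 38.
Step 4: Ties are present, so use the tie-corrected normal approximation (with continuity correction) for the p-value.
Step 5: p-value = 0.270731; compare to alpha = 0.1. fail to reject H0.

U_X = 18, p = 0.270731, fail to reject H0 at alpha = 0.1.


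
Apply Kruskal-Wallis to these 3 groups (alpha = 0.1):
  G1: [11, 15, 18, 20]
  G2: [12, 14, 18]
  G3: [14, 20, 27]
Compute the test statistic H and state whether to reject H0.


Step 1: Combine all N = 10 observations and assign midranks.
sorted (value, group, rank): (11,G1,1), (12,G2,2), (14,G2,3.5), (14,G3,3.5), (15,G1,5), (18,G1,6.5), (18,G2,6.5), (20,G1,8.5), (20,G3,8.5), (27,G3,10)
Step 2: Sum ranks within each group.
R_1 = 21 (n_1 = 4)
R_2 = 12 (n_2 = 3)
R_3 = 22 (n_3 = 3)
Step 3: H = 12/(N(N+1)) * sum(R_i^2/n_i) - 3(N+1)
     = 12/(10*11) * (21^2/4 + 12^2/3 + 22^2/3) - 3*11
     = 0.109091 * 319.583 - 33
     = 1.863636.
Step 4: Ties present; correction factor C = 1 - 18/(10^3 - 10) = 0.981818. Corrected H = 1.863636 / 0.981818 = 1.898148.
Step 5: Under H0, H ~ chi^2(2); p-value = 0.387099.
Step 6: alpha = 0.1. fail to reject H0.

H = 1.8981, df = 2, p = 0.387099, fail to reject H0.


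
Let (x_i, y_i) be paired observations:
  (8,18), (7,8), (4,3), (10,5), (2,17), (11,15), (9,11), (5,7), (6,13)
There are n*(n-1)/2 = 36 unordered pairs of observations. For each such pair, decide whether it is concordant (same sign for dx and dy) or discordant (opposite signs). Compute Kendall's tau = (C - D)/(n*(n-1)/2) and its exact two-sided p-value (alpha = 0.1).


Step 1: Enumerate the 36 unordered pairs (i,j) with i<j and classify each by sign(x_j-x_i) * sign(y_j-y_i).
  (1,2):dx=-1,dy=-10->C; (1,3):dx=-4,dy=-15->C; (1,4):dx=+2,dy=-13->D; (1,5):dx=-6,dy=-1->C
  (1,6):dx=+3,dy=-3->D; (1,7):dx=+1,dy=-7->D; (1,8):dx=-3,dy=-11->C; (1,9):dx=-2,dy=-5->C
  (2,3):dx=-3,dy=-5->C; (2,4):dx=+3,dy=-3->D; (2,5):dx=-5,dy=+9->D; (2,6):dx=+4,dy=+7->C
  (2,7):dx=+2,dy=+3->C; (2,8):dx=-2,dy=-1->C; (2,9):dx=-1,dy=+5->D; (3,4):dx=+6,dy=+2->C
  (3,5):dx=-2,dy=+14->D; (3,6):dx=+7,dy=+12->C; (3,7):dx=+5,dy=+8->C; (3,8):dx=+1,dy=+4->C
  (3,9):dx=+2,dy=+10->C; (4,5):dx=-8,dy=+12->D; (4,6):dx=+1,dy=+10->C; (4,7):dx=-1,dy=+6->D
  (4,8):dx=-5,dy=+2->D; (4,9):dx=-4,dy=+8->D; (5,6):dx=+9,dy=-2->D; (5,7):dx=+7,dy=-6->D
  (5,8):dx=+3,dy=-10->D; (5,9):dx=+4,dy=-4->D; (6,7):dx=-2,dy=-4->C; (6,8):dx=-6,dy=-8->C
  (6,9):dx=-5,dy=-2->C; (7,8):dx=-4,dy=-4->C; (7,9):dx=-3,dy=+2->D; (8,9):dx=+1,dy=+6->C
Step 2: C = 20, D = 16, total pairs = 36.
Step 3: tau = (C - D)/(n(n-1)/2) = (20 - 16)/36 = 0.111111.
Step 4: Exact two-sided p-value (enumerate n! = 362880 permutations of y under H0): p = 0.761414.
Step 5: alpha = 0.1. fail to reject H0.

tau_b = 0.1111 (C=20, D=16), p = 0.761414, fail to reject H0.


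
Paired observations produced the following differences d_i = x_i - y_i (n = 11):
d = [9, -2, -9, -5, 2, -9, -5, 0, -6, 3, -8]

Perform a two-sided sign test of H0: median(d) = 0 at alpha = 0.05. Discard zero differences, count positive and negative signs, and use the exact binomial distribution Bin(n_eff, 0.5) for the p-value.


Step 1: Discard zero differences. Original n = 11; n_eff = number of nonzero differences = 10.
Nonzero differences (with sign): +9, -2, -9, -5, +2, -9, -5, -6, +3, -8
Step 2: Count signs: positive = 3, negative = 7.
Step 3: Under H0: P(positive) = 0.5, so the number of positives S ~ Bin(10, 0.5).
Step 4: Two-sided exact p-value = sum of Bin(10,0.5) probabilities at or below the observed probability = 0.343750.
Step 5: alpha = 0.05. fail to reject H0.

n_eff = 10, pos = 3, neg = 7, p = 0.343750, fail to reject H0.


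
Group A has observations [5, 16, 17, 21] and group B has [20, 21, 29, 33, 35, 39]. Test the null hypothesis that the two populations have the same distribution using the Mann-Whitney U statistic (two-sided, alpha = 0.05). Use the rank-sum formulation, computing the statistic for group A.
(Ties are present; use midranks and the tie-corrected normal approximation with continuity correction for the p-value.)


Step 1: Combine and sort all 10 observations; assign midranks.
sorted (value, group): (5,X), (16,X), (17,X), (20,Y), (21,X), (21,Y), (29,Y), (33,Y), (35,Y), (39,Y)
ranks: 5->1, 16->2, 17->3, 20->4, 21->5.5, 21->5.5, 29->7, 33->8, 35->9, 39->10
Step 2: Rank sum for X: R1 = 1 + 2 + 3 + 5.5 = 11.5.
Step 3: U_X = R1 - n1(n1+1)/2 = 11.5 - 4*5/2 = 11.5 - 10 = 1.5.
       U_Y = n1*n2 - U_X = 24 - 1.5 = 22.5.
Step 4: Ties are present, so use the tie-corrected normal approximation (with continuity correction) for the p-value.
Step 5: p-value = 0.032476; compare to alpha = 0.05. reject H0.

U_X = 1.5, p = 0.032476, reject H0 at alpha = 0.05.


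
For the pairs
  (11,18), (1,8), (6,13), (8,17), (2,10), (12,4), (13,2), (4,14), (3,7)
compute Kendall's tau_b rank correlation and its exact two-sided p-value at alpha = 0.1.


Step 1: Enumerate the 36 unordered pairs (i,j) with i<j and classify each by sign(x_j-x_i) * sign(y_j-y_i).
  (1,2):dx=-10,dy=-10->C; (1,3):dx=-5,dy=-5->C; (1,4):dx=-3,dy=-1->C; (1,5):dx=-9,dy=-8->C
  (1,6):dx=+1,dy=-14->D; (1,7):dx=+2,dy=-16->D; (1,8):dx=-7,dy=-4->C; (1,9):dx=-8,dy=-11->C
  (2,3):dx=+5,dy=+5->C; (2,4):dx=+7,dy=+9->C; (2,5):dx=+1,dy=+2->C; (2,6):dx=+11,dy=-4->D
  (2,7):dx=+12,dy=-6->D; (2,8):dx=+3,dy=+6->C; (2,9):dx=+2,dy=-1->D; (3,4):dx=+2,dy=+4->C
  (3,5):dx=-4,dy=-3->C; (3,6):dx=+6,dy=-9->D; (3,7):dx=+7,dy=-11->D; (3,8):dx=-2,dy=+1->D
  (3,9):dx=-3,dy=-6->C; (4,5):dx=-6,dy=-7->C; (4,6):dx=+4,dy=-13->D; (4,7):dx=+5,dy=-15->D
  (4,8):dx=-4,dy=-3->C; (4,9):dx=-5,dy=-10->C; (5,6):dx=+10,dy=-6->D; (5,7):dx=+11,dy=-8->D
  (5,8):dx=+2,dy=+4->C; (5,9):dx=+1,dy=-3->D; (6,7):dx=+1,dy=-2->D; (6,8):dx=-8,dy=+10->D
  (6,9):dx=-9,dy=+3->D; (7,8):dx=-9,dy=+12->D; (7,9):dx=-10,dy=+5->D; (8,9):dx=-1,dy=-7->C
Step 2: C = 18, D = 18, total pairs = 36.
Step 3: tau = (C - D)/(n(n-1)/2) = (18 - 18)/36 = 0.000000.
Step 4: Exact two-sided p-value (enumerate n! = 362880 permutations of y under H0): p = 1.000000.
Step 5: alpha = 0.1. fail to reject H0.

tau_b = 0.0000 (C=18, D=18), p = 1.000000, fail to reject H0.


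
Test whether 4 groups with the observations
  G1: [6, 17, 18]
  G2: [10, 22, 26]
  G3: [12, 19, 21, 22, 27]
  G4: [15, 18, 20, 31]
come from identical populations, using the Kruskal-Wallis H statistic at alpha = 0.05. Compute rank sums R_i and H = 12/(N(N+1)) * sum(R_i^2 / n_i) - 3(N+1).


Step 1: Combine all N = 15 observations and assign midranks.
sorted (value, group, rank): (6,G1,1), (10,G2,2), (12,G3,3), (15,G4,4), (17,G1,5), (18,G1,6.5), (18,G4,6.5), (19,G3,8), (20,G4,9), (21,G3,10), (22,G2,11.5), (22,G3,11.5), (26,G2,13), (27,G3,14), (31,G4,15)
Step 2: Sum ranks within each group.
R_1 = 12.5 (n_1 = 3)
R_2 = 26.5 (n_2 = 3)
R_3 = 46.5 (n_3 = 5)
R_4 = 34.5 (n_4 = 4)
Step 3: H = 12/(N(N+1)) * sum(R_i^2/n_i) - 3(N+1)
     = 12/(15*16) * (12.5^2/3 + 26.5^2/3 + 46.5^2/5 + 34.5^2/4) - 3*16
     = 0.050000 * 1016.18 - 48
     = 2.808958.
Step 4: Ties present; correction factor C = 1 - 12/(15^3 - 15) = 0.996429. Corrected H = 2.808958 / 0.996429 = 2.819026.
Step 5: Under H0, H ~ chi^2(3); p-value = 0.420377.
Step 6: alpha = 0.05. fail to reject H0.

H = 2.8190, df = 3, p = 0.420377, fail to reject H0.


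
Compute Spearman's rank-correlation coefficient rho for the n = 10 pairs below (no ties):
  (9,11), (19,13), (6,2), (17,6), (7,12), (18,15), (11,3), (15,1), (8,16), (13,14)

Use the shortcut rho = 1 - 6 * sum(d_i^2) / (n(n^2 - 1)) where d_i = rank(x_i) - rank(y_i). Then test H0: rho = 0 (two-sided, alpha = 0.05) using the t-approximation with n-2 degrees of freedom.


Step 1: Rank x and y separately (midranks; no ties here).
rank(x): 9->4, 19->10, 6->1, 17->8, 7->2, 18->9, 11->5, 15->7, 8->3, 13->6
rank(y): 11->5, 13->7, 2->2, 6->4, 12->6, 15->9, 3->3, 1->1, 16->10, 14->8
Step 2: d_i = R_x(i) - R_y(i); compute d_i^2.
  (4-5)^2=1, (10-7)^2=9, (1-2)^2=1, (8-4)^2=16, (2-6)^2=16, (9-9)^2=0, (5-3)^2=4, (7-1)^2=36, (3-10)^2=49, (6-8)^2=4
sum(d^2) = 136.
Step 3: rho = 1 - 6*136 / (10*(10^2 - 1)) = 1 - 816/990 = 0.175758.
Step 4: Under H0, t = rho * sqrt((n-2)/(1-rho^2)) = 0.5050 ~ t(8).
Step 5: Two-sided p-value from the t-distribution with 8 df = 0.627188.
Step 6: alpha = 0.05. fail to reject H0.

rho = 0.1758, p = 0.627188, fail to reject H0 at alpha = 0.05.


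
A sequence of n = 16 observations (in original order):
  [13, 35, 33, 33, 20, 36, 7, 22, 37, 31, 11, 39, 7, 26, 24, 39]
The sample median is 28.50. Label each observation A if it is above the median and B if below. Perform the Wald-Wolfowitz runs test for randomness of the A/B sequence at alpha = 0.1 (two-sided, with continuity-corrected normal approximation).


Step 1: Compute median = 28.50; label A = above, B = below.
Labels in order: BAAABABBAABABBBA  (n_A = 8, n_B = 8)
Step 2: Count runs R = 10.
Step 3: Under H0 (random ordering), E[R] = 2*n_A*n_B/(n_A+n_B) + 1 = 2*8*8/16 + 1 = 9.0000.
        Var[R] = 2*n_A*n_B*(2*n_A*n_B - n_A - n_B) / ((n_A+n_B)^2 * (n_A+n_B-1)) = 14336/3840 = 3.7333.
        SD[R] = 1.9322.
Step 4: Continuity-corrected z = (R - 0.5 - E[R]) / SD[R] = (10 - 0.5 - 9.0000) / 1.9322 = 0.2588.
Step 5: Two-sided p-value via normal approximation = 2*(1 - Phi(|z|)) = 0.795809.
Step 6: alpha = 0.1. fail to reject H0.

R = 10, z = 0.2588, p = 0.795809, fail to reject H0.


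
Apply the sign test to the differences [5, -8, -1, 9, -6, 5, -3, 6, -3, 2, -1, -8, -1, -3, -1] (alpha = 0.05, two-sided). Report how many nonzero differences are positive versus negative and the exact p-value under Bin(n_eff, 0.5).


Step 1: Discard zero differences. Original n = 15; n_eff = number of nonzero differences = 15.
Nonzero differences (with sign): +5, -8, -1, +9, -6, +5, -3, +6, -3, +2, -1, -8, -1, -3, -1
Step 2: Count signs: positive = 5, negative = 10.
Step 3: Under H0: P(positive) = 0.5, so the number of positives S ~ Bin(15, 0.5).
Step 4: Two-sided exact p-value = sum of Bin(15,0.5) probabilities at or below the observed probability = 0.301758.
Step 5: alpha = 0.05. fail to reject H0.

n_eff = 15, pos = 5, neg = 10, p = 0.301758, fail to reject H0.


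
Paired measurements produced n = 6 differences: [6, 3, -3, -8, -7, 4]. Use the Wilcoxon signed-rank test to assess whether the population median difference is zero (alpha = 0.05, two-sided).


Step 1: Drop any zero differences (none here) and take |d_i|.
|d| = [6, 3, 3, 8, 7, 4]
Step 2: Midrank |d_i| (ties get averaged ranks).
ranks: |6|->4, |3|->1.5, |3|->1.5, |8|->6, |7|->5, |4|->3
Step 3: Attach original signs; sum ranks with positive sign and with negative sign.
W+ = 4 + 1.5 + 3 = 8.5
W- = 1.5 + 6 + 5 = 12.5
(Check: W+ + W- = 21 should equal n(n+1)/2 = 21.)
Step 4: Test statistic W = min(W+, W-) = 8.5.
Step 5: Ties in |d|, so use the tie-corrected normal approximation.
        E[W] = n(n+1)/4 = 6*7/4 = 10.5.
        Tie groups: |d|=3 (t=2); sum(t^3 - t) = 6.
        Var[W] = n(n+1)(2n+1)/24 - sum(t^3-t)/48 = 546/24 - 6/48 = 22.625.
        z = (W - E[W]) / sqrt(Var[W]) = (8.5 - 10.5) / 4.7566 = -0.4205.
        Two-sided p = 2*Phi(z) = 0.674142.
Step 6: alpha = 0.05. fail to reject H0.

W+ = 8.5, W- = 12.5, W = min = 8.5, p = 0.674142, fail to reject H0.


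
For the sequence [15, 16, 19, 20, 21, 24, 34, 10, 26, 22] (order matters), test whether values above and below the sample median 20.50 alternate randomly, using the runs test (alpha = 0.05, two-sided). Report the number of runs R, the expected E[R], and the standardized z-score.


Step 1: Compute median = 20.50; label A = above, B = below.
Labels in order: BBBBAAABAA  (n_A = 5, n_B = 5)
Step 2: Count runs R = 4.
Step 3: Under H0 (random ordering), E[R] = 2*n_A*n_B/(n_A+n_B) + 1 = 2*5*5/10 + 1 = 6.0000.
        Var[R] = 2*n_A*n_B*(2*n_A*n_B - n_A - n_B) / ((n_A+n_B)^2 * (n_A+n_B-1)) = 2000/900 = 2.2222.
        SD[R] = 1.4907.
Step 4: Continuity-corrected z = (R + 0.5 - E[R]) / SD[R] = (4 + 0.5 - 6.0000) / 1.4907 = -1.0062.
Step 5: Two-sided p-value via normal approximation = 2*(1 - Phi(|z|)) = 0.314305.
Step 6: alpha = 0.05. fail to reject H0.

R = 4, z = -1.0062, p = 0.314305, fail to reject H0.


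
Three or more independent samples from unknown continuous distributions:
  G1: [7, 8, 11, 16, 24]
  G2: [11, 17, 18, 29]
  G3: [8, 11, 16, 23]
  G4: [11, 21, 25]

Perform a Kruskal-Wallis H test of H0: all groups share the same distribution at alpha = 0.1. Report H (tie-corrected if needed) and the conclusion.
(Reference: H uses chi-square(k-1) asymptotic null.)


Step 1: Combine all N = 16 observations and assign midranks.
sorted (value, group, rank): (7,G1,1), (8,G1,2.5), (8,G3,2.5), (11,G1,5.5), (11,G2,5.5), (11,G3,5.5), (11,G4,5.5), (16,G1,8.5), (16,G3,8.5), (17,G2,10), (18,G2,11), (21,G4,12), (23,G3,13), (24,G1,14), (25,G4,15), (29,G2,16)
Step 2: Sum ranks within each group.
R_1 = 31.5 (n_1 = 5)
R_2 = 42.5 (n_2 = 4)
R_3 = 29.5 (n_3 = 4)
R_4 = 32.5 (n_4 = 3)
Step 3: H = 12/(N(N+1)) * sum(R_i^2/n_i) - 3(N+1)
     = 12/(16*17) * (31.5^2/5 + 42.5^2/4 + 29.5^2/4 + 32.5^2/3) - 3*17
     = 0.044118 * 1219.66 - 51
     = 2.808456.
Step 4: Ties present; correction factor C = 1 - 72/(16^3 - 16) = 0.982353. Corrected H = 2.808456 / 0.982353 = 2.858907.
Step 5: Under H0, H ~ chi^2(3); p-value = 0.413894.
Step 6: alpha = 0.1. fail to reject H0.

H = 2.8589, df = 3, p = 0.413894, fail to reject H0.


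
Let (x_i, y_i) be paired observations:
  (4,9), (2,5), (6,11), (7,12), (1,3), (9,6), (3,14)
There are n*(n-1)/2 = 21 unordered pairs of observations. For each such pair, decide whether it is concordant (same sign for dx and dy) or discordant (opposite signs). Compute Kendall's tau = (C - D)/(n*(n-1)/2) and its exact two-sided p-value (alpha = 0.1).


Step 1: Enumerate the 21 unordered pairs (i,j) with i<j and classify each by sign(x_j-x_i) * sign(y_j-y_i).
  (1,2):dx=-2,dy=-4->C; (1,3):dx=+2,dy=+2->C; (1,4):dx=+3,dy=+3->C; (1,5):dx=-3,dy=-6->C
  (1,6):dx=+5,dy=-3->D; (1,7):dx=-1,dy=+5->D; (2,3):dx=+4,dy=+6->C; (2,4):dx=+5,dy=+7->C
  (2,5):dx=-1,dy=-2->C; (2,6):dx=+7,dy=+1->C; (2,7):dx=+1,dy=+9->C; (3,4):dx=+1,dy=+1->C
  (3,5):dx=-5,dy=-8->C; (3,6):dx=+3,dy=-5->D; (3,7):dx=-3,dy=+3->D; (4,5):dx=-6,dy=-9->C
  (4,6):dx=+2,dy=-6->D; (4,7):dx=-4,dy=+2->D; (5,6):dx=+8,dy=+3->C; (5,7):dx=+2,dy=+11->C
  (6,7):dx=-6,dy=+8->D
Step 2: C = 14, D = 7, total pairs = 21.
Step 3: tau = (C - D)/(n(n-1)/2) = (14 - 7)/21 = 0.333333.
Step 4: Exact two-sided p-value (enumerate n! = 5040 permutations of y under H0): p = 0.381349.
Step 5: alpha = 0.1. fail to reject H0.

tau_b = 0.3333 (C=14, D=7), p = 0.381349, fail to reject H0.


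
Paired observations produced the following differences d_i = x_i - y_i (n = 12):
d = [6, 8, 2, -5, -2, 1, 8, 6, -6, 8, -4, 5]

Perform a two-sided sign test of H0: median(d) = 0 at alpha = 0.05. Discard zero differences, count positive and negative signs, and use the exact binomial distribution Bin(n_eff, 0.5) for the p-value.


Step 1: Discard zero differences. Original n = 12; n_eff = number of nonzero differences = 12.
Nonzero differences (with sign): +6, +8, +2, -5, -2, +1, +8, +6, -6, +8, -4, +5
Step 2: Count signs: positive = 8, negative = 4.
Step 3: Under H0: P(positive) = 0.5, so the number of positives S ~ Bin(12, 0.5).
Step 4: Two-sided exact p-value = sum of Bin(12,0.5) probabilities at or below the observed probability = 0.387695.
Step 5: alpha = 0.05. fail to reject H0.

n_eff = 12, pos = 8, neg = 4, p = 0.387695, fail to reject H0.


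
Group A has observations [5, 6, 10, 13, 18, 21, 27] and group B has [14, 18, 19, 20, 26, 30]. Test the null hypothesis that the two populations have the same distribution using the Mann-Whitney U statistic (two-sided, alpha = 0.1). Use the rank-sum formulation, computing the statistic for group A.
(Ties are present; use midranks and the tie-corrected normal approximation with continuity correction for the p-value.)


Step 1: Combine and sort all 13 observations; assign midranks.
sorted (value, group): (5,X), (6,X), (10,X), (13,X), (14,Y), (18,X), (18,Y), (19,Y), (20,Y), (21,X), (26,Y), (27,X), (30,Y)
ranks: 5->1, 6->2, 10->3, 13->4, 14->5, 18->6.5, 18->6.5, 19->8, 20->9, 21->10, 26->11, 27->12, 30->13
Step 2: Rank sum for X: R1 = 1 + 2 + 3 + 4 + 6.5 + 10 + 12 = 38.5.
Step 3: U_X = R1 - n1(n1+1)/2 = 38.5 - 7*8/2 = 38.5 - 28 = 10.5.
       U_Y = n1*n2 - U_X = 42 - 10.5 = 31.5.
Step 4: Ties are present, so use the tie-corrected normal approximation (with continuity correction) for the p-value.
Step 5: p-value = 0.152563; compare to alpha = 0.1. fail to reject H0.

U_X = 10.5, p = 0.152563, fail to reject H0 at alpha = 0.1.


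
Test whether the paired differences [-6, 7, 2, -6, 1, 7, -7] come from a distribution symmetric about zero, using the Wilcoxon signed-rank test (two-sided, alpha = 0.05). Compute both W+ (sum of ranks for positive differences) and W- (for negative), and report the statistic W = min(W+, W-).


Step 1: Drop any zero differences (none here) and take |d_i|.
|d| = [6, 7, 2, 6, 1, 7, 7]
Step 2: Midrank |d_i| (ties get averaged ranks).
ranks: |6|->3.5, |7|->6, |2|->2, |6|->3.5, |1|->1, |7|->6, |7|->6
Step 3: Attach original signs; sum ranks with positive sign and with negative sign.
W+ = 6 + 2 + 1 + 6 = 15
W- = 3.5 + 3.5 + 6 = 13
(Check: W+ + W- = 28 should equal n(n+1)/2 = 28.)
Step 4: Test statistic W = min(W+, W-) = 13.
Step 5: Ties in |d|, so use the tie-corrected normal approximation.
        E[W] = n(n+1)/4 = 7*8/4 = 14.
        Tie groups: |d|=6 (t=2), |d|=7 (t=3); sum(t^3 - t) = 30.
        Var[W] = n(n+1)(2n+1)/24 - sum(t^3-t)/48 = 840/24 - 30/48 = 34.375.
        z = (W - E[W]) / sqrt(Var[W]) = (13 - 14) / 5.8630 = -0.1706.
        Two-sided p = 2*Phi(z) = 0.864569.
Step 6: alpha = 0.05. fail to reject H0.

W+ = 15, W- = 13, W = min = 13, p = 0.864569, fail to reject H0.


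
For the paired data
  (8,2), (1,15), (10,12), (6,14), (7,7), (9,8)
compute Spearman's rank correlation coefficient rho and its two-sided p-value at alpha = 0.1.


Step 1: Rank x and y separately (midranks; no ties here).
rank(x): 8->4, 1->1, 10->6, 6->2, 7->3, 9->5
rank(y): 2->1, 15->6, 12->4, 14->5, 7->2, 8->3
Step 2: d_i = R_x(i) - R_y(i); compute d_i^2.
  (4-1)^2=9, (1-6)^2=25, (6-4)^2=4, (2-5)^2=9, (3-2)^2=1, (5-3)^2=4
sum(d^2) = 52.
Step 3: rho = 1 - 6*52 / (6*(6^2 - 1)) = 1 - 312/210 = -0.485714.
Step 4: Under H0, t = rho * sqrt((n-2)/(1-rho^2)) = -1.1113 ~ t(4).
Step 5: Two-sided p-value from the t-distribution with 4 df = 0.328723.
Step 6: alpha = 0.1. fail to reject H0.

rho = -0.4857, p = 0.328723, fail to reject H0 at alpha = 0.1.


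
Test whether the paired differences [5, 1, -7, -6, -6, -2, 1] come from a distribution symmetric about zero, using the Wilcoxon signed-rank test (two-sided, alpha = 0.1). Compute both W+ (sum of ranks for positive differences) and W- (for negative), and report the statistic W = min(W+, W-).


Step 1: Drop any zero differences (none here) and take |d_i|.
|d| = [5, 1, 7, 6, 6, 2, 1]
Step 2: Midrank |d_i| (ties get averaged ranks).
ranks: |5|->4, |1|->1.5, |7|->7, |6|->5.5, |6|->5.5, |2|->3, |1|->1.5
Step 3: Attach original signs; sum ranks with positive sign and with negative sign.
W+ = 4 + 1.5 + 1.5 = 7
W- = 7 + 5.5 + 5.5 + 3 = 21
(Check: W+ + W- = 28 should equal n(n+1)/2 = 28.)
Step 4: Test statistic W = min(W+, W-) = 7.
Step 5: Ties in |d|, so use the tie-corrected normal approximation.
        E[W] = n(n+1)/4 = 7*8/4 = 14.
        Tie groups: |d|=1 (t=2), |d|=6 (t=2); sum(t^3 - t) = 12.
        Var[W] = n(n+1)(2n+1)/24 - sum(t^3-t)/48 = 840/24 - 12/48 = 34.75.
        z = (W - E[W]) / sqrt(Var[W]) = (7 - 14) / 5.8949 = -1.1875.
        Two-sided p = 2*Phi(z) = 0.235044.
Step 6: alpha = 0.1. fail to reject H0.

W+ = 7, W- = 21, W = min = 7, p = 0.235044, fail to reject H0.


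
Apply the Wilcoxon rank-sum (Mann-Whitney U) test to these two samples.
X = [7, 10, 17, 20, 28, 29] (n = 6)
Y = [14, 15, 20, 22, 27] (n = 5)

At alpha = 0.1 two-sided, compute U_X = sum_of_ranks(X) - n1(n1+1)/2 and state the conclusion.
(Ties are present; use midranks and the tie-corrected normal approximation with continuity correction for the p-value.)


Step 1: Combine and sort all 11 observations; assign midranks.
sorted (value, group): (7,X), (10,X), (14,Y), (15,Y), (17,X), (20,X), (20,Y), (22,Y), (27,Y), (28,X), (29,X)
ranks: 7->1, 10->2, 14->3, 15->4, 17->5, 20->6.5, 20->6.5, 22->8, 27->9, 28->10, 29->11
Step 2: Rank sum for X: R1 = 1 + 2 + 5 + 6.5 + 10 + 11 = 35.5.
Step 3: U_X = R1 - n1(n1+1)/2 = 35.5 - 6*7/2 = 35.5 - 21 = 14.5.
       U_Y = n1*n2 - U_X = 30 - 14.5 = 15.5.
Step 4: Ties are present, so use the tie-corrected normal approximation (with continuity correction) for the p-value.
Step 5: p-value = 1.000000; compare to alpha = 0.1. fail to reject H0.

U_X = 14.5, p = 1.000000, fail to reject H0 at alpha = 0.1.


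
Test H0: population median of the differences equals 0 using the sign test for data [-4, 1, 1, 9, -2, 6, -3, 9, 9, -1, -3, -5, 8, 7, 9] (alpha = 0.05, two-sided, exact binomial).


Step 1: Discard zero differences. Original n = 15; n_eff = number of nonzero differences = 15.
Nonzero differences (with sign): -4, +1, +1, +9, -2, +6, -3, +9, +9, -1, -3, -5, +8, +7, +9
Step 2: Count signs: positive = 9, negative = 6.
Step 3: Under H0: P(positive) = 0.5, so the number of positives S ~ Bin(15, 0.5).
Step 4: Two-sided exact p-value = sum of Bin(15,0.5) probabilities at or below the observed probability = 0.607239.
Step 5: alpha = 0.05. fail to reject H0.

n_eff = 15, pos = 9, neg = 6, p = 0.607239, fail to reject H0.


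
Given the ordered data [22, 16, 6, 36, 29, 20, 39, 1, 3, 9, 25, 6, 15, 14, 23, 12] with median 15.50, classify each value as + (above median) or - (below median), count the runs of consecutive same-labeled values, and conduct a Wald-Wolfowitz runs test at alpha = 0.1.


Step 1: Compute median = 15.50; label A = above, B = below.
Labels in order: AABAAAABBBABBBAB  (n_A = 8, n_B = 8)
Step 2: Count runs R = 8.
Step 3: Under H0 (random ordering), E[R] = 2*n_A*n_B/(n_A+n_B) + 1 = 2*8*8/16 + 1 = 9.0000.
        Var[R] = 2*n_A*n_B*(2*n_A*n_B - n_A - n_B) / ((n_A+n_B)^2 * (n_A+n_B-1)) = 14336/3840 = 3.7333.
        SD[R] = 1.9322.
Step 4: Continuity-corrected z = (R + 0.5 - E[R]) / SD[R] = (8 + 0.5 - 9.0000) / 1.9322 = -0.2588.
Step 5: Two-sided p-value via normal approximation = 2*(1 - Phi(|z|)) = 0.795809.
Step 6: alpha = 0.1. fail to reject H0.

R = 8, z = -0.2588, p = 0.795809, fail to reject H0.


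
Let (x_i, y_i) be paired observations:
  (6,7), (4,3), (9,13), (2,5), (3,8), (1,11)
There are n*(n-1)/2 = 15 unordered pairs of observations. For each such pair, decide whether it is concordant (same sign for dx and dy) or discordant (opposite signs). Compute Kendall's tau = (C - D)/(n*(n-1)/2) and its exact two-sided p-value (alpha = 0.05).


Step 1: Enumerate the 15 unordered pairs (i,j) with i<j and classify each by sign(x_j-x_i) * sign(y_j-y_i).
  (1,2):dx=-2,dy=-4->C; (1,3):dx=+3,dy=+6->C; (1,4):dx=-4,dy=-2->C; (1,5):dx=-3,dy=+1->D
  (1,6):dx=-5,dy=+4->D; (2,3):dx=+5,dy=+10->C; (2,4):dx=-2,dy=+2->D; (2,5):dx=-1,dy=+5->D
  (2,6):dx=-3,dy=+8->D; (3,4):dx=-7,dy=-8->C; (3,5):dx=-6,dy=-5->C; (3,6):dx=-8,dy=-2->C
  (4,5):dx=+1,dy=+3->C; (4,6):dx=-1,dy=+6->D; (5,6):dx=-2,dy=+3->D
Step 2: C = 8, D = 7, total pairs = 15.
Step 3: tau = (C - D)/(n(n-1)/2) = (8 - 7)/15 = 0.066667.
Step 4: Exact two-sided p-value (enumerate n! = 720 permutations of y under H0): p = 1.000000.
Step 5: alpha = 0.05. fail to reject H0.

tau_b = 0.0667 (C=8, D=7), p = 1.000000, fail to reject H0.


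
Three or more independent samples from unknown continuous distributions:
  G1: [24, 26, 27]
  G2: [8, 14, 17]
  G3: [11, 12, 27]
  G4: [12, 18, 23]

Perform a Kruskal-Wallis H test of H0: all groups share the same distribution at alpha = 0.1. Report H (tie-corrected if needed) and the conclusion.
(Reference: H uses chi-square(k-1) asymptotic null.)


Step 1: Combine all N = 12 observations and assign midranks.
sorted (value, group, rank): (8,G2,1), (11,G3,2), (12,G3,3.5), (12,G4,3.5), (14,G2,5), (17,G2,6), (18,G4,7), (23,G4,8), (24,G1,9), (26,G1,10), (27,G1,11.5), (27,G3,11.5)
Step 2: Sum ranks within each group.
R_1 = 30.5 (n_1 = 3)
R_2 = 12 (n_2 = 3)
R_3 = 17 (n_3 = 3)
R_4 = 18.5 (n_4 = 3)
Step 3: H = 12/(N(N+1)) * sum(R_i^2/n_i) - 3(N+1)
     = 12/(12*13) * (30.5^2/3 + 12^2/3 + 17^2/3 + 18.5^2/3) - 3*13
     = 0.076923 * 568.5 - 39
     = 4.730769.
Step 4: Ties present; correction factor C = 1 - 12/(12^3 - 12) = 0.993007. Corrected H = 4.730769 / 0.993007 = 4.764085.
Step 5: Under H0, H ~ chi^2(3); p-value = 0.189910.
Step 6: alpha = 0.1. fail to reject H0.

H = 4.7641, df = 3, p = 0.189910, fail to reject H0.


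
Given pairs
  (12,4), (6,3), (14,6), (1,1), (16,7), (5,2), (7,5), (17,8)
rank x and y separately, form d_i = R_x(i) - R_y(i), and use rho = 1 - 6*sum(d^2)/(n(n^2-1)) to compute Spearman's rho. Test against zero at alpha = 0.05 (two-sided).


Step 1: Rank x and y separately (midranks; no ties here).
rank(x): 12->5, 6->3, 14->6, 1->1, 16->7, 5->2, 7->4, 17->8
rank(y): 4->4, 3->3, 6->6, 1->1, 7->7, 2->2, 5->5, 8->8
Step 2: d_i = R_x(i) - R_y(i); compute d_i^2.
  (5-4)^2=1, (3-3)^2=0, (6-6)^2=0, (1-1)^2=0, (7-7)^2=0, (2-2)^2=0, (4-5)^2=1, (8-8)^2=0
sum(d^2) = 2.
Step 3: rho = 1 - 6*2 / (8*(8^2 - 1)) = 1 - 12/504 = 0.976190.
Step 4: Under H0, t = rho * sqrt((n-2)/(1-rho^2)) = 11.0235 ~ t(6).
Step 5: Two-sided p-value from the t-distribution with 6 df = 0.000033.
Step 6: alpha = 0.05. reject H0.

rho = 0.9762, p = 0.000033, reject H0 at alpha = 0.05.


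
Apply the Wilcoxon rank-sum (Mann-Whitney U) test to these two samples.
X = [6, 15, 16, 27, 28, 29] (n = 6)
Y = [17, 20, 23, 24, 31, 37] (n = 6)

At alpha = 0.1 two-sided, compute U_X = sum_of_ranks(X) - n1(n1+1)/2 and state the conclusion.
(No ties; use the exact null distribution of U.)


Step 1: Combine and sort all 12 observations; assign midranks.
sorted (value, group): (6,X), (15,X), (16,X), (17,Y), (20,Y), (23,Y), (24,Y), (27,X), (28,X), (29,X), (31,Y), (37,Y)
ranks: 6->1, 15->2, 16->3, 17->4, 20->5, 23->6, 24->7, 27->8, 28->9, 29->10, 31->11, 37->12
Step 2: Rank sum for X: R1 = 1 + 2 + 3 + 8 + 9 + 10 = 33.
Step 3: U_X = R1 - n1(n1+1)/2 = 33 - 6*7/2 = 33 - 21 = 12.
       U_Y = n1*n2 - U_X = 36 - 12 = 24.
Step 4: No ties, so the exact null distribution of U (based on enumerating the C(12,6) = 924 equally likely rank assignments) gives the two-sided p-value.
Step 5: p-value = 0.393939; compare to alpha = 0.1. fail to reject H0.

U_X = 12, p = 0.393939, fail to reject H0 at alpha = 0.1.


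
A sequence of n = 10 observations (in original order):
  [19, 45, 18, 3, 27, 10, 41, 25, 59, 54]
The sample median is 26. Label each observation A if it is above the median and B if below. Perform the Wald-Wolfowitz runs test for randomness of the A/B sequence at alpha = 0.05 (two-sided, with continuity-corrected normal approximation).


Step 1: Compute median = 26; label A = above, B = below.
Labels in order: BABBABABAA  (n_A = 5, n_B = 5)
Step 2: Count runs R = 8.
Step 3: Under H0 (random ordering), E[R] = 2*n_A*n_B/(n_A+n_B) + 1 = 2*5*5/10 + 1 = 6.0000.
        Var[R] = 2*n_A*n_B*(2*n_A*n_B - n_A - n_B) / ((n_A+n_B)^2 * (n_A+n_B-1)) = 2000/900 = 2.2222.
        SD[R] = 1.4907.
Step 4: Continuity-corrected z = (R - 0.5 - E[R]) / SD[R] = (8 - 0.5 - 6.0000) / 1.4907 = 1.0062.
Step 5: Two-sided p-value via normal approximation = 2*(1 - Phi(|z|)) = 0.314305.
Step 6: alpha = 0.05. fail to reject H0.

R = 8, z = 1.0062, p = 0.314305, fail to reject H0.


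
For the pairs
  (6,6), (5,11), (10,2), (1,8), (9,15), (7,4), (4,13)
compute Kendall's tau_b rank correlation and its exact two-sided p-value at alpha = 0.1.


Step 1: Enumerate the 21 unordered pairs (i,j) with i<j and classify each by sign(x_j-x_i) * sign(y_j-y_i).
  (1,2):dx=-1,dy=+5->D; (1,3):dx=+4,dy=-4->D; (1,4):dx=-5,dy=+2->D; (1,5):dx=+3,dy=+9->C
  (1,6):dx=+1,dy=-2->D; (1,7):dx=-2,dy=+7->D; (2,3):dx=+5,dy=-9->D; (2,4):dx=-4,dy=-3->C
  (2,5):dx=+4,dy=+4->C; (2,6):dx=+2,dy=-7->D; (2,7):dx=-1,dy=+2->D; (3,4):dx=-9,dy=+6->D
  (3,5):dx=-1,dy=+13->D; (3,6):dx=-3,dy=+2->D; (3,7):dx=-6,dy=+11->D; (4,5):dx=+8,dy=+7->C
  (4,6):dx=+6,dy=-4->D; (4,7):dx=+3,dy=+5->C; (5,6):dx=-2,dy=-11->C; (5,7):dx=-5,dy=-2->C
  (6,7):dx=-3,dy=+9->D
Step 2: C = 7, D = 14, total pairs = 21.
Step 3: tau = (C - D)/(n(n-1)/2) = (7 - 14)/21 = -0.333333.
Step 4: Exact two-sided p-value (enumerate n! = 5040 permutations of y under H0): p = 0.381349.
Step 5: alpha = 0.1. fail to reject H0.

tau_b = -0.3333 (C=7, D=14), p = 0.381349, fail to reject H0.


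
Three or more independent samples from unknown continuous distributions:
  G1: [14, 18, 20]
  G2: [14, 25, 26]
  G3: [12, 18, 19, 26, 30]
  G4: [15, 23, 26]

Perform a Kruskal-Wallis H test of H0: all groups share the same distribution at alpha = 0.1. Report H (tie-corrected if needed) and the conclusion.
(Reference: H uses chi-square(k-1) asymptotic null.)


Step 1: Combine all N = 14 observations and assign midranks.
sorted (value, group, rank): (12,G3,1), (14,G1,2.5), (14,G2,2.5), (15,G4,4), (18,G1,5.5), (18,G3,5.5), (19,G3,7), (20,G1,8), (23,G4,9), (25,G2,10), (26,G2,12), (26,G3,12), (26,G4,12), (30,G3,14)
Step 2: Sum ranks within each group.
R_1 = 16 (n_1 = 3)
R_2 = 24.5 (n_2 = 3)
R_3 = 39.5 (n_3 = 5)
R_4 = 25 (n_4 = 3)
Step 3: H = 12/(N(N+1)) * sum(R_i^2/n_i) - 3(N+1)
     = 12/(14*15) * (16^2/3 + 24.5^2/3 + 39.5^2/5 + 25^2/3) - 3*15
     = 0.057143 * 805.8 - 45
     = 1.045714.
Step 4: Ties present; correction factor C = 1 - 36/(14^3 - 14) = 0.986813. Corrected H = 1.045714 / 0.986813 = 1.059688.
Step 5: Under H0, H ~ chi^2(3); p-value = 0.786813.
Step 6: alpha = 0.1. fail to reject H0.

H = 1.0597, df = 3, p = 0.786813, fail to reject H0.


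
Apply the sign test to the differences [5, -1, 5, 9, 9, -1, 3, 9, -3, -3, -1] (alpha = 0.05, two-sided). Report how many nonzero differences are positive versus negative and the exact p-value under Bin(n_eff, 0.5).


Step 1: Discard zero differences. Original n = 11; n_eff = number of nonzero differences = 11.
Nonzero differences (with sign): +5, -1, +5, +9, +9, -1, +3, +9, -3, -3, -1
Step 2: Count signs: positive = 6, negative = 5.
Step 3: Under H0: P(positive) = 0.5, so the number of positives S ~ Bin(11, 0.5).
Step 4: Two-sided exact p-value = sum of Bin(11,0.5) probabilities at or below the observed probability = 1.000000.
Step 5: alpha = 0.05. fail to reject H0.

n_eff = 11, pos = 6, neg = 5, p = 1.000000, fail to reject H0.
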